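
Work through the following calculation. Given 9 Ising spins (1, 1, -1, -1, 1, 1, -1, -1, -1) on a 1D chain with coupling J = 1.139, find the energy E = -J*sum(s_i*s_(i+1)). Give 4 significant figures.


Step 1: Nearest-neighbor products: 1, -1, 1, -1, 1, -1, 1, 1
Step 2: Sum of products = 2
Step 3: E = -1.139 * 2 = -2.278

-2.278


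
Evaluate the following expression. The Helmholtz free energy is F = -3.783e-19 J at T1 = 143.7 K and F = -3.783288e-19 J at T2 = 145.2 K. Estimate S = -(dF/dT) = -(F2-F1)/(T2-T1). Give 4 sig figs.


Step 1: dF = F2 - F1 = -3.783288e-19 - (-3.783e-19) = -2.88e-23 J
Step 2: dT = T2 - T1 = 145.2 - 143.7 = 1.5 K
Step 3: S = -dF/dT = -(-2.88e-23)/1.5 = 1.92e-23 J/K

1.92e-23


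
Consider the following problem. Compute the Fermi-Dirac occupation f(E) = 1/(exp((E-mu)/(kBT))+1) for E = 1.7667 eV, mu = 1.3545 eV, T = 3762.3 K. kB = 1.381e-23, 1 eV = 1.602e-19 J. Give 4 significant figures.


Step 1: (E - mu) = 1.7667 - 1.3545 = 0.4122 eV
Step 2: Convert: (E-mu)*eV = 6.603e-20 J
Step 3: x = (E-mu)*eV/(kB*T) = 1.271
Step 4: f = 1/(exp(1.271)+1) = 0.2191

0.2191


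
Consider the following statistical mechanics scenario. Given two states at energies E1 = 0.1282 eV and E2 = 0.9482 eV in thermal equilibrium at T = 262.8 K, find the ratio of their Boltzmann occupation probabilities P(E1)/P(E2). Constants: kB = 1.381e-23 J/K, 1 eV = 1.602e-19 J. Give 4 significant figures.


Step 1: Compute energy difference dE = E1 - E2 = 0.1282 - 0.9482 = -0.82 eV
Step 2: Convert to Joules: dE_J = -0.82 * 1.602e-19 = -1.314e-19 J
Step 3: Compute exponent = -dE_J / (kB * T) = -(-1.314e-19) / (1.381e-23 * 262.8) = 36.2
Step 4: P(E1)/P(E2) = exp(36.2) = 5.243e+15

5.243e+15


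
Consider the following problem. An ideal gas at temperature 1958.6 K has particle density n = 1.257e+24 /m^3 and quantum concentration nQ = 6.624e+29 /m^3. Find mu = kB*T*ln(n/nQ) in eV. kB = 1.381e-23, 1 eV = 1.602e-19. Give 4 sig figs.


Step 1: n/nQ = 1.257e+24/6.624e+29 = 1.898e-06
Step 2: ln(n/nQ) = -13.17
Step 3: mu = kB*T*ln(n/nQ) = 2.705e-20*-13.17 = -3.564e-19 J
Step 4: Convert to eV: -3.564e-19/1.602e-19 = -2.224 eV

-2.224


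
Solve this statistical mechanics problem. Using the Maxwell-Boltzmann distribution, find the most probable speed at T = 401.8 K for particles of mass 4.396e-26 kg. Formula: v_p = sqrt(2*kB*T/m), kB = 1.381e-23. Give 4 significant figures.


Step 1: Numerator = 2*kB*T = 2*1.381e-23*401.8 = 1.11e-20
Step 2: Ratio = 1.11e-20 / 4.396e-26 = 2.525e+05
Step 3: v_p = sqrt(2.525e+05) = 502.4 m/s

502.4


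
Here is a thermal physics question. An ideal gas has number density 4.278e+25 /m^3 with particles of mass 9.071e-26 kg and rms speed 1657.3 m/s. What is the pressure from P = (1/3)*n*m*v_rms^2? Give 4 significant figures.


Step 1: v_rms^2 = 1657.3^2 = 2.747e+06
Step 2: n*m = 4.278e+25*9.071e-26 = 3.881
Step 3: P = (1/3)*3.881*2.747e+06 = 3.553e+06 Pa

3.553e+06


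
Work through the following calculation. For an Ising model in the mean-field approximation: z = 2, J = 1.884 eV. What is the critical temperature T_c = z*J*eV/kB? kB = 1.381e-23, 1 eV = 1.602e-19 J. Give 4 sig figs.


Step 1: z*J = 2*1.884 = 3.768 eV
Step 2: Convert to Joules: 3.768*1.602e-19 = 6.036e-19 J
Step 3: T_c = 6.036e-19 / 1.381e-23 = 4.371e+04 K

4.371e+04


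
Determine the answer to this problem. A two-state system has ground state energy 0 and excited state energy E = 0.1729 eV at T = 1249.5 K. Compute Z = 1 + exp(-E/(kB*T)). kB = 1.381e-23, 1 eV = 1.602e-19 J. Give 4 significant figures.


Step 1: Compute beta*E = E*eV/(kB*T) = 0.1729*1.602e-19/(1.381e-23*1249.5) = 1.605
Step 2: exp(-beta*E) = exp(-1.605) = 0.2009
Step 3: Z = 1 + 0.2009 = 1.201

1.201


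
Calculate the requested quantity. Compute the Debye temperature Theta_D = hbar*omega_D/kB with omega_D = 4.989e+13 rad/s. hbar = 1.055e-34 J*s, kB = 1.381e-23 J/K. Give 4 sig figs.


Step 1: hbar*omega_D = 1.055e-34 * 4.989e+13 = 5.263e-21 J
Step 2: Theta_D = 5.263e-21 / 1.381e-23
Step 3: Theta_D = 381.1 K

381.1


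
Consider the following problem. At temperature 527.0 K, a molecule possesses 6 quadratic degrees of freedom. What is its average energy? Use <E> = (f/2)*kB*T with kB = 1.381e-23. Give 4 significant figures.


Step 1: f/2 = 6/2 = 3
Step 2: kB*T = 1.381e-23 * 527.0 = 7.278e-21
Step 3: <E> = 3 * 7.278e-21 = 2.183e-20 J

2.183e-20


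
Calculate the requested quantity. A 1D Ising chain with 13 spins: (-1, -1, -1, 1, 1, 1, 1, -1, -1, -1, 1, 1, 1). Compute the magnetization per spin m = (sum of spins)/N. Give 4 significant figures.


Step 1: Count up spins (+1): 7, down spins (-1): 6
Step 2: Total magnetization M = 7 - 6 = 1
Step 3: m = M/N = 1/13 = 0.07692

0.07692


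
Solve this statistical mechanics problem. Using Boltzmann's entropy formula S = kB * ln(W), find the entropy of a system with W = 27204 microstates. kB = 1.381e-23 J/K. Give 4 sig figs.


Step 1: ln(W) = ln(27204) = 10.21
Step 2: S = kB * ln(W) = 1.381e-23 * 10.21
Step 3: S = 1.41e-22 J/K

1.41e-22


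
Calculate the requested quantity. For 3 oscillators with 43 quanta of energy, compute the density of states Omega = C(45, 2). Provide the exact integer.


Step 1: Use binomial coefficient C(45, 2)
Step 2: Numerator = 45! / 43!
Step 3: Denominator = 2!
Step 4: Omega = 990

990


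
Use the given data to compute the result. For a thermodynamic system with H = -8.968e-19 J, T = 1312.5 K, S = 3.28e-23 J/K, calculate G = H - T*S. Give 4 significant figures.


Step 1: T*S = 1312.5 * 3.28e-23 = 4.305e-20 J
Step 2: G = H - T*S = -8.968e-19 - 4.305e-20
Step 3: G = -9.398e-19 J

-9.398e-19


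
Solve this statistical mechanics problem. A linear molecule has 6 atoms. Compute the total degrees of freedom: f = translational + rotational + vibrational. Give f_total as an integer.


Step 1: Translational DOF = 3
Step 2: Rotational DOF (linear) = 2
Step 3: Vibrational DOF = 3*6 - 5 = 13
Step 4: Total = 3 + 2 + 13 = 18

18


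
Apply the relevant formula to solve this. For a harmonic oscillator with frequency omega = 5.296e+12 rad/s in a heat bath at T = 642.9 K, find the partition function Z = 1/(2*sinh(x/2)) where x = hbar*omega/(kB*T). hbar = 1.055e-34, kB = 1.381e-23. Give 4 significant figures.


Step 1: Compute x = hbar*omega/(kB*T) = 1.055e-34*5.296e+12/(1.381e-23*642.9) = 0.06293
Step 2: x/2 = 0.03147
Step 3: sinh(x/2) = 0.03147
Step 4: Z = 1/(2*0.03147) = 15.89

15.89


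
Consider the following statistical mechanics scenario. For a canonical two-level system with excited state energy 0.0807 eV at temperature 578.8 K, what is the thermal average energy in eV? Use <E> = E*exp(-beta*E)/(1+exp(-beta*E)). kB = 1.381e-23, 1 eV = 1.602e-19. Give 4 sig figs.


Step 1: beta*E = 0.0807*1.602e-19/(1.381e-23*578.8) = 1.617
Step 2: exp(-beta*E) = 0.1984
Step 3: <E> = 0.0807*0.1984/(1+0.1984) = 0.01336 eV

0.01336


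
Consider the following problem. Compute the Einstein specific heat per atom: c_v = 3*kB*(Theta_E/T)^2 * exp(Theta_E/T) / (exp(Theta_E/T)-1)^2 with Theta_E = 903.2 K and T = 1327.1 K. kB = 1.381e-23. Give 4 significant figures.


Step 1: x = Theta_E/T = 903.2/1327.1 = 0.6806
Step 2: x^2 = 0.4632
Step 3: exp(x) = 1.975
Step 4: c_v = 3*1.381e-23*0.4632*1.975/(1.975-1)^2 = 3.987e-23

3.987e-23


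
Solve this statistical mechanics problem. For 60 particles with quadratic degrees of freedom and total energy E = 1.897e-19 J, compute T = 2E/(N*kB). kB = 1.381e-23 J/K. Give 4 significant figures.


Step 1: Numerator = 2*E = 2*1.897e-19 = 3.794e-19 J
Step 2: Denominator = N*kB = 60*1.381e-23 = 8.286e-22
Step 3: T = 3.794e-19 / 8.286e-22 = 457.9 K

457.9


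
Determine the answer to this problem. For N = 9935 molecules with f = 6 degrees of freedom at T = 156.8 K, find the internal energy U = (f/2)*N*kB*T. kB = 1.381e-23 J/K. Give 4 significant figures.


Step 1: f/2 = 6/2 = 3.0
Step 2: N*kB*T = 9935*1.381e-23*156.8 = 2.151e-17
Step 3: U = 3.0 * 2.151e-17 = 6.454e-17 J

6.454e-17


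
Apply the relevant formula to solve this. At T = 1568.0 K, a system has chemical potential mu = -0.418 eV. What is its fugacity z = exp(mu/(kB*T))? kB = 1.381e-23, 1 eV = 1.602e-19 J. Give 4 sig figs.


Step 1: Convert mu to Joules: -0.418*1.602e-19 = -6.696e-20 J
Step 2: kB*T = 1.381e-23*1568.0 = 2.165e-20 J
Step 3: mu/(kB*T) = -3.092
Step 4: z = exp(-3.092) = 0.04539

0.04539


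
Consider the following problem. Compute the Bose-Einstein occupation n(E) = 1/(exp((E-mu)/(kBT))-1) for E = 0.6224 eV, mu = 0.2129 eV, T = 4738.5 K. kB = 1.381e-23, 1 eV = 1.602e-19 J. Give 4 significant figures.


Step 1: (E - mu) = 0.4095 eV
Step 2: x = (E-mu)*eV/(kB*T) = 0.4095*1.602e-19/(1.381e-23*4738.5) = 1.002
Step 3: exp(x) = 2.725
Step 4: n = 1/(exp(x)-1) = 0.5797

0.5797


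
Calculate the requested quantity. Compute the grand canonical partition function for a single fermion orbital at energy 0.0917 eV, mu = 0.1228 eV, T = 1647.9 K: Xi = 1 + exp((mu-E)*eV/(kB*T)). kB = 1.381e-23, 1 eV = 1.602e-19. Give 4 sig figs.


Step 1: (mu - E) = 0.1228 - 0.0917 = 0.0311 eV
Step 2: x = (mu-E)*eV/(kB*T) = 0.0311*1.602e-19/(1.381e-23*1647.9) = 0.2189
Step 3: exp(x) = 1.245
Step 4: Xi = 1 + 1.245 = 2.245

2.245


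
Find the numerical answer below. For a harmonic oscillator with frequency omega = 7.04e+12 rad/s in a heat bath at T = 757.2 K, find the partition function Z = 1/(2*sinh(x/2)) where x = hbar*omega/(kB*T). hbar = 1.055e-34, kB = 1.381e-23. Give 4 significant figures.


Step 1: Compute x = hbar*omega/(kB*T) = 1.055e-34*7.04e+12/(1.381e-23*757.2) = 0.07103
Step 2: x/2 = 0.03551
Step 3: sinh(x/2) = 0.03552
Step 4: Z = 1/(2*0.03552) = 14.08

14.08


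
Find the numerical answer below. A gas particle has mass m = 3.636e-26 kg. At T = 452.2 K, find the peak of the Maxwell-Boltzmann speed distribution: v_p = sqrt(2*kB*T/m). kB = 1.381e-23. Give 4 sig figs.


Step 1: Numerator = 2*kB*T = 2*1.381e-23*452.2 = 1.249e-20
Step 2: Ratio = 1.249e-20 / 3.636e-26 = 3.435e+05
Step 3: v_p = sqrt(3.435e+05) = 586.1 m/s

586.1


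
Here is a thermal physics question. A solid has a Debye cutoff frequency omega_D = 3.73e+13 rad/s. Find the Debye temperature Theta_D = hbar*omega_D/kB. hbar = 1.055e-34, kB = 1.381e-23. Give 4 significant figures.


Step 1: hbar*omega_D = 1.055e-34 * 3.73e+13 = 3.935e-21 J
Step 2: Theta_D = 3.935e-21 / 1.381e-23
Step 3: Theta_D = 284.9 K

284.9


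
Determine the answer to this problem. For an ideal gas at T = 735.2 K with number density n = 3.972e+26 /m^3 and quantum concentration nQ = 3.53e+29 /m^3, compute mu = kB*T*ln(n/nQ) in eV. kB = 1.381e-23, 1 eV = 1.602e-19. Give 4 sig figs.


Step 1: n/nQ = 3.972e+26/3.53e+29 = 0.001125
Step 2: ln(n/nQ) = -6.79
Step 3: mu = kB*T*ln(n/nQ) = 1.015e-20*-6.79 = -6.894e-20 J
Step 4: Convert to eV: -6.894e-20/1.602e-19 = -0.4303 eV

-0.4303


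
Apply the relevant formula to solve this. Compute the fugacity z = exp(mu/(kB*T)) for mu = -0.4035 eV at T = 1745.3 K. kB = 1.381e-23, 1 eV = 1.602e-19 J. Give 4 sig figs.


Step 1: Convert mu to Joules: -0.4035*1.602e-19 = -6.464e-20 J
Step 2: kB*T = 1.381e-23*1745.3 = 2.41e-20 J
Step 3: mu/(kB*T) = -2.682
Step 4: z = exp(-2.682) = 0.06843

0.06843


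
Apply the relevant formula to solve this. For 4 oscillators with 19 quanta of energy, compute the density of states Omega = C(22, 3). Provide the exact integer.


Step 1: Use binomial coefficient C(22, 3)
Step 2: Numerator = 22! / 19!
Step 3: Denominator = 3!
Step 4: Omega = 1540

1540


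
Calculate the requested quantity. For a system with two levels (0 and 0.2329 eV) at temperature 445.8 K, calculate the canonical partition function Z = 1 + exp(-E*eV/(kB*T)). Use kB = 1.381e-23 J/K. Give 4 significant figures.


Step 1: Compute beta*E = E*eV/(kB*T) = 0.2329*1.602e-19/(1.381e-23*445.8) = 6.06
Step 2: exp(-beta*E) = exp(-6.06) = 0.002334
Step 3: Z = 1 + 0.002334 = 1.002

1.002


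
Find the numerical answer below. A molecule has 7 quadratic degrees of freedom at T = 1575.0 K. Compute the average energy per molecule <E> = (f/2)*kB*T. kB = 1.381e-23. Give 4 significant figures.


Step 1: f/2 = 7/2 = 3.5
Step 2: kB*T = 1.381e-23 * 1575.0 = 2.175e-20
Step 3: <E> = 3.5 * 2.175e-20 = 7.613e-20 J

7.613e-20


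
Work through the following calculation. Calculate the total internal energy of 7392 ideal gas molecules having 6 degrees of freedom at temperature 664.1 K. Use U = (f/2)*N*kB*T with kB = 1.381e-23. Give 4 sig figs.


Step 1: f/2 = 6/2 = 3.0
Step 2: N*kB*T = 7392*1.381e-23*664.1 = 6.779e-17
Step 3: U = 3.0 * 6.779e-17 = 2.034e-16 J

2.034e-16


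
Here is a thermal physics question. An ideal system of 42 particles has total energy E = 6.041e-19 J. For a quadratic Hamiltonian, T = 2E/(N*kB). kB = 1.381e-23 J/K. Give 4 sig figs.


Step 1: Numerator = 2*E = 2*6.041e-19 = 1.208e-18 J
Step 2: Denominator = N*kB = 42*1.381e-23 = 5.8e-22
Step 3: T = 1.208e-18 / 5.8e-22 = 2083 K

2083


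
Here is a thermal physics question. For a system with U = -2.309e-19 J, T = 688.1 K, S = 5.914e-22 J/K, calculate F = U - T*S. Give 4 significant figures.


Step 1: T*S = 688.1 * 5.914e-22 = 4.069e-19 J
Step 2: F = U - T*S = -2.309e-19 - 4.069e-19
Step 3: F = -6.378e-19 J

-6.378e-19


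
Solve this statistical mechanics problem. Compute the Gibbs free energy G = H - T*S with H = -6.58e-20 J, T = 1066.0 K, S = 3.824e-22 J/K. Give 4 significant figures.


Step 1: T*S = 1066.0 * 3.824e-22 = 4.076e-19 J
Step 2: G = H - T*S = -6.58e-20 - 4.076e-19
Step 3: G = -4.734e-19 J

-4.734e-19


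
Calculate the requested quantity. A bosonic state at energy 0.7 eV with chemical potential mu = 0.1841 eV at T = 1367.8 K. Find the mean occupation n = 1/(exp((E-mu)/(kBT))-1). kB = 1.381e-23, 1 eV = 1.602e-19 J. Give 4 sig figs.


Step 1: (E - mu) = 0.5159 eV
Step 2: x = (E-mu)*eV/(kB*T) = 0.5159*1.602e-19/(1.381e-23*1367.8) = 4.375
Step 3: exp(x) = 79.47
Step 4: n = 1/(exp(x)-1) = 0.01274

0.01274


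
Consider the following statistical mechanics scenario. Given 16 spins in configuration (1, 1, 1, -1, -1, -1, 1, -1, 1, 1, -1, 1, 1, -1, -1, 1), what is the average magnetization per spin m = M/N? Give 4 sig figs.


Step 1: Count up spins (+1): 9, down spins (-1): 7
Step 2: Total magnetization M = 9 - 7 = 2
Step 3: m = M/N = 2/16 = 0.125

0.125


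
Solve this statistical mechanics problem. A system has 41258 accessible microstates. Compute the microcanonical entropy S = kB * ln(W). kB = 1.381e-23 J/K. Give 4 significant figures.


Step 1: ln(W) = ln(41258) = 10.63
Step 2: S = kB * ln(W) = 1.381e-23 * 10.63
Step 3: S = 1.468e-22 J/K

1.468e-22


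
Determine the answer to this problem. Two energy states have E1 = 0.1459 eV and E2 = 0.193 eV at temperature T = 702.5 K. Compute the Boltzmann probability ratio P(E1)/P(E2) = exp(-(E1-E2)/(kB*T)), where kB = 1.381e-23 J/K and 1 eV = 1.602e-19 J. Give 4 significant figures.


Step 1: Compute energy difference dE = E1 - E2 = 0.1459 - 0.193 = -0.0471 eV
Step 2: Convert to Joules: dE_J = -0.0471 * 1.602e-19 = -7.545e-21 J
Step 3: Compute exponent = -dE_J / (kB * T) = -(-7.545e-21) / (1.381e-23 * 702.5) = 0.7778
Step 4: P(E1)/P(E2) = exp(0.7778) = 2.177

2.177


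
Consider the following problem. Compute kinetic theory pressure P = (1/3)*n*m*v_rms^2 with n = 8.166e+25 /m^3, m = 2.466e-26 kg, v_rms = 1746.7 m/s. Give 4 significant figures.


Step 1: v_rms^2 = 1746.7^2 = 3.051e+06
Step 2: n*m = 8.166e+25*2.466e-26 = 2.014
Step 3: P = (1/3)*2.014*3.051e+06 = 2.048e+06 Pa

2.048e+06


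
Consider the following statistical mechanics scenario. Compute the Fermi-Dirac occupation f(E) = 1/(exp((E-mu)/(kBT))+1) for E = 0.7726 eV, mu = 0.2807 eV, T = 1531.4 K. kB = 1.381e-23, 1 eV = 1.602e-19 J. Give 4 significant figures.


Step 1: (E - mu) = 0.7726 - 0.2807 = 0.4919 eV
Step 2: Convert: (E-mu)*eV = 7.88e-20 J
Step 3: x = (E-mu)*eV/(kB*T) = 3.726
Step 4: f = 1/(exp(3.726)+1) = 0.02352

0.02352


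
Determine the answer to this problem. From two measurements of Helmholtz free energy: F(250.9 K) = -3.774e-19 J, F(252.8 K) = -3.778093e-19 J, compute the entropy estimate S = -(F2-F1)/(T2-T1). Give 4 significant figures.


Step 1: dF = F2 - F1 = -3.778093e-19 - (-3.774e-19) = -4.093e-22 J
Step 2: dT = T2 - T1 = 252.8 - 250.9 = 1.9 K
Step 3: S = -dF/dT = -(-4.093e-22)/1.9 = 2.154e-22 J/K

2.154e-22


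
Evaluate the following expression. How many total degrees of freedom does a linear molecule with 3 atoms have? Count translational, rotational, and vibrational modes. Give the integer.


Step 1: Translational DOF = 3
Step 2: Rotational DOF (linear) = 2
Step 3: Vibrational DOF = 3*3 - 5 = 4
Step 4: Total = 3 + 2 + 4 = 9

9


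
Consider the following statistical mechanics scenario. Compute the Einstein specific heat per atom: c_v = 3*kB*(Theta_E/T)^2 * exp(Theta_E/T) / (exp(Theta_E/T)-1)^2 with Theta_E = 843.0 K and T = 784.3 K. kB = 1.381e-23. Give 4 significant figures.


Step 1: x = Theta_E/T = 843.0/784.3 = 1.075
Step 2: x^2 = 1.155
Step 3: exp(x) = 2.93
Step 4: c_v = 3*1.381e-23*1.155*2.93/(2.93-1)^2 = 3.766e-23

3.766e-23


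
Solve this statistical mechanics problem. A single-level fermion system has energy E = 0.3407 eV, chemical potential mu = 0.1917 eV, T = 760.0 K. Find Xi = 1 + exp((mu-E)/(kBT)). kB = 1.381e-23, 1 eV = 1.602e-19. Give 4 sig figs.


Step 1: (mu - E) = 0.1917 - 0.3407 = -0.149 eV
Step 2: x = (mu-E)*eV/(kB*T) = -0.149*1.602e-19/(1.381e-23*760.0) = -2.274
Step 3: exp(x) = 0.1029
Step 4: Xi = 1 + 0.1029 = 1.103

1.103


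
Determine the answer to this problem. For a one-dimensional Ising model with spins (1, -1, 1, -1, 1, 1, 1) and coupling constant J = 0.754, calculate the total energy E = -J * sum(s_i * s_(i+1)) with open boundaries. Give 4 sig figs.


Step 1: Nearest-neighbor products: -1, -1, -1, -1, 1, 1
Step 2: Sum of products = -2
Step 3: E = -0.754 * -2 = 1.508

1.508


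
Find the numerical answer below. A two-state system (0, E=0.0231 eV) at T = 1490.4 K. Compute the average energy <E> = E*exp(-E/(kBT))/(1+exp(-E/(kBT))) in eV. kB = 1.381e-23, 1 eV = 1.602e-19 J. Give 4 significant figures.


Step 1: beta*E = 0.0231*1.602e-19/(1.381e-23*1490.4) = 0.1798
Step 2: exp(-beta*E) = 0.8354
Step 3: <E> = 0.0231*0.8354/(1+0.8354) = 0.01051 eV

0.01051


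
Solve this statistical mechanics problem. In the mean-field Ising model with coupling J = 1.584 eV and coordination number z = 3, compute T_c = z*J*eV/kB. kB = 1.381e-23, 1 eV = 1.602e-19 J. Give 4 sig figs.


Step 1: z*J = 3*1.584 = 4.752 eV
Step 2: Convert to Joules: 4.752*1.602e-19 = 7.613e-19 J
Step 3: T_c = 7.613e-19 / 1.381e-23 = 5.512e+04 K

5.512e+04


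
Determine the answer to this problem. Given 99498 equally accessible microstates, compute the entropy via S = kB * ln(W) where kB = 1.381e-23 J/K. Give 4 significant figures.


Step 1: ln(W) = ln(99498) = 11.51
Step 2: S = kB * ln(W) = 1.381e-23 * 11.51
Step 3: S = 1.589e-22 J/K

1.589e-22


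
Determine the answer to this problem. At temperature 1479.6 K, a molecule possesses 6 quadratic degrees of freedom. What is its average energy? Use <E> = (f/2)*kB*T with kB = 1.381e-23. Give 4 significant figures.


Step 1: f/2 = 6/2 = 3
Step 2: kB*T = 1.381e-23 * 1479.6 = 2.043e-20
Step 3: <E> = 3 * 2.043e-20 = 6.13e-20 J

6.13e-20


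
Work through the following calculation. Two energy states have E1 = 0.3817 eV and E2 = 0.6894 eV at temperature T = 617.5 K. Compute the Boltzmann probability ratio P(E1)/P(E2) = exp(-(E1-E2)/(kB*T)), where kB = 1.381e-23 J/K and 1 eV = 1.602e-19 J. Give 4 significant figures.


Step 1: Compute energy difference dE = E1 - E2 = 0.3817 - 0.6894 = -0.3077 eV
Step 2: Convert to Joules: dE_J = -0.3077 * 1.602e-19 = -4.929e-20 J
Step 3: Compute exponent = -dE_J / (kB * T) = -(-4.929e-20) / (1.381e-23 * 617.5) = 5.78
Step 4: P(E1)/P(E2) = exp(5.78) = 323.9

323.9


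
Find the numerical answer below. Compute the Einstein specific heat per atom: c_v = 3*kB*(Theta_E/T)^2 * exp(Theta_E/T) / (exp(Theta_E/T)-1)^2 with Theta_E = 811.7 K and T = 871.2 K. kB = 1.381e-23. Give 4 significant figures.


Step 1: x = Theta_E/T = 811.7/871.2 = 0.9317
Step 2: x^2 = 0.8681
Step 3: exp(x) = 2.539
Step 4: c_v = 3*1.381e-23*0.8681*2.539/(2.539-1)^2 = 3.856e-23

3.856e-23


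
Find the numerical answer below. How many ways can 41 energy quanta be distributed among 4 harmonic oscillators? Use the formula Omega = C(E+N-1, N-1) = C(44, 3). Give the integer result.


Step 1: Use binomial coefficient C(44, 3)
Step 2: Numerator = 44! / 41!
Step 3: Denominator = 3!
Step 4: Omega = 13244

13244


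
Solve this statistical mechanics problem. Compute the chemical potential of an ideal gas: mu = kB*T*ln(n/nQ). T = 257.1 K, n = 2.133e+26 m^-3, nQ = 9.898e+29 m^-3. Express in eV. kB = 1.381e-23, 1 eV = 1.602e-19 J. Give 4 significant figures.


Step 1: n/nQ = 2.133e+26/9.898e+29 = 0.0002155
Step 2: ln(n/nQ) = -8.443
Step 3: mu = kB*T*ln(n/nQ) = 3.551e-21*-8.443 = -2.998e-20 J
Step 4: Convert to eV: -2.998e-20/1.602e-19 = -0.1871 eV

-0.1871


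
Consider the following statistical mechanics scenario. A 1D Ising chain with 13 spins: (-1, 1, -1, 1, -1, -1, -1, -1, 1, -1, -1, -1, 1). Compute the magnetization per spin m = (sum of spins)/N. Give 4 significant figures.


Step 1: Count up spins (+1): 4, down spins (-1): 9
Step 2: Total magnetization M = 4 - 9 = -5
Step 3: m = M/N = -5/13 = -0.3846

-0.3846


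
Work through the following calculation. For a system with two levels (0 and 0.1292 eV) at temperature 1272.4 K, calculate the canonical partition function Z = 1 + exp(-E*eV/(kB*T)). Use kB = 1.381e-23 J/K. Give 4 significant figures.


Step 1: Compute beta*E = E*eV/(kB*T) = 0.1292*1.602e-19/(1.381e-23*1272.4) = 1.178
Step 2: exp(-beta*E) = exp(-1.178) = 0.3079
Step 3: Z = 1 + 0.3079 = 1.308

1.308


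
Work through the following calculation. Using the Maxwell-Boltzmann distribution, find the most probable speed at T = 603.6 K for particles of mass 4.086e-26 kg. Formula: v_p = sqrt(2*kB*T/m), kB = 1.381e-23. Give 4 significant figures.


Step 1: Numerator = 2*kB*T = 2*1.381e-23*603.6 = 1.667e-20
Step 2: Ratio = 1.667e-20 / 4.086e-26 = 4.08e+05
Step 3: v_p = sqrt(4.08e+05) = 638.8 m/s

638.8


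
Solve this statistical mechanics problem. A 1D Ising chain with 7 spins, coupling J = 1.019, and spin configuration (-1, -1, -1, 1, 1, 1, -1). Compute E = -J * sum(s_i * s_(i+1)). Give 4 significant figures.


Step 1: Nearest-neighbor products: 1, 1, -1, 1, 1, -1
Step 2: Sum of products = 2
Step 3: E = -1.019 * 2 = -2.038

-2.038


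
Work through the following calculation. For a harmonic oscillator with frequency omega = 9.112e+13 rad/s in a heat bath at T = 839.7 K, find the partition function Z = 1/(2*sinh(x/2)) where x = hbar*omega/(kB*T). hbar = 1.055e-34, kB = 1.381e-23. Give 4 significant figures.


Step 1: Compute x = hbar*omega/(kB*T) = 1.055e-34*9.112e+13/(1.381e-23*839.7) = 0.829
Step 2: x/2 = 0.4145
Step 3: sinh(x/2) = 0.4265
Step 4: Z = 1/(2*0.4265) = 1.172

1.172


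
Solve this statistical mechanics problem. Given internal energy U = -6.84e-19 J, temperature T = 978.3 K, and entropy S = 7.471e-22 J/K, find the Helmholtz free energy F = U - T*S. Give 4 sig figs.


Step 1: T*S = 978.3 * 7.471e-22 = 7.309e-19 J
Step 2: F = U - T*S = -6.84e-19 - 7.309e-19
Step 3: F = -1.415e-18 J

-1.415e-18


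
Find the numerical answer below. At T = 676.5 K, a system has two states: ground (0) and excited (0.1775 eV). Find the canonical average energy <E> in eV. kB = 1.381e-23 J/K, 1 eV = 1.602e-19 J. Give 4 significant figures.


Step 1: beta*E = 0.1775*1.602e-19/(1.381e-23*676.5) = 3.044
Step 2: exp(-beta*E) = 0.04766
Step 3: <E> = 0.1775*0.04766/(1+0.04766) = 0.008075 eV

0.008075


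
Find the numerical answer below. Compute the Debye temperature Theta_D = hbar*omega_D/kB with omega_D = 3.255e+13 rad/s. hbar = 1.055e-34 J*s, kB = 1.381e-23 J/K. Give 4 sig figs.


Step 1: hbar*omega_D = 1.055e-34 * 3.255e+13 = 3.434e-21 J
Step 2: Theta_D = 3.434e-21 / 1.381e-23
Step 3: Theta_D = 248.7 K

248.7


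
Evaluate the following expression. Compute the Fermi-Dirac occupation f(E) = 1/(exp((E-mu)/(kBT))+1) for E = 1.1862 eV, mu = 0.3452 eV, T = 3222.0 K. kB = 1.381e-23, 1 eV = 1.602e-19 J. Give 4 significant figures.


Step 1: (E - mu) = 1.1862 - 0.3452 = 0.841 eV
Step 2: Convert: (E-mu)*eV = 1.347e-19 J
Step 3: x = (E-mu)*eV/(kB*T) = 3.028
Step 4: f = 1/(exp(3.028)+1) = 0.04618

0.04618


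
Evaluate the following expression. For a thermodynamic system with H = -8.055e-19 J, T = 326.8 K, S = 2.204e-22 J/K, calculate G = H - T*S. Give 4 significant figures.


Step 1: T*S = 326.8 * 2.204e-22 = 7.203e-20 J
Step 2: G = H - T*S = -8.055e-19 - 7.203e-20
Step 3: G = -8.775e-19 J

-8.775e-19


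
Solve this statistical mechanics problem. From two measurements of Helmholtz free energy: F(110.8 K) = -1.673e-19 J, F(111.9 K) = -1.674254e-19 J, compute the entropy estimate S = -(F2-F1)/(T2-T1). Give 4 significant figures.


Step 1: dF = F2 - F1 = -1.674254e-19 - (-1.673e-19) = -1.254e-22 J
Step 2: dT = T2 - T1 = 111.9 - 110.8 = 1.1 K
Step 3: S = -dF/dT = -(-1.254e-22)/1.1 = 1.14e-22 J/K

1.14e-22


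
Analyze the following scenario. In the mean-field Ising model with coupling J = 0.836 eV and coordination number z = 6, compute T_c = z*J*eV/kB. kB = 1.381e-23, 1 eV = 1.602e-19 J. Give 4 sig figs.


Step 1: z*J = 6*0.836 = 5.016 eV
Step 2: Convert to Joules: 5.016*1.602e-19 = 8.036e-19 J
Step 3: T_c = 8.036e-19 / 1.381e-23 = 5.819e+04 K

5.819e+04


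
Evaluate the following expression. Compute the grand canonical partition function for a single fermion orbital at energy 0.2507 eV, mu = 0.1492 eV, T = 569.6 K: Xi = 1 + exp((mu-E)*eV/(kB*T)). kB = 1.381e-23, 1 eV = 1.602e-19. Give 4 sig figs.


Step 1: (mu - E) = 0.1492 - 0.2507 = -0.1015 eV
Step 2: x = (mu-E)*eV/(kB*T) = -0.1015*1.602e-19/(1.381e-23*569.6) = -2.067
Step 3: exp(x) = 0.1266
Step 4: Xi = 1 + 0.1266 = 1.127

1.127


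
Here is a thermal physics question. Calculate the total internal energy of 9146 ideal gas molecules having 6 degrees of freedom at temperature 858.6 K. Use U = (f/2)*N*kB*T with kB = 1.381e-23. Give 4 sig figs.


Step 1: f/2 = 6/2 = 3.0
Step 2: N*kB*T = 9146*1.381e-23*858.6 = 1.084e-16
Step 3: U = 3.0 * 1.084e-16 = 3.253e-16 J

3.253e-16


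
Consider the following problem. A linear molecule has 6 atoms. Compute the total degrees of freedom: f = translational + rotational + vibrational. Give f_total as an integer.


Step 1: Translational DOF = 3
Step 2: Rotational DOF (linear) = 2
Step 3: Vibrational DOF = 3*6 - 5 = 13
Step 4: Total = 3 + 2 + 13 = 18

18


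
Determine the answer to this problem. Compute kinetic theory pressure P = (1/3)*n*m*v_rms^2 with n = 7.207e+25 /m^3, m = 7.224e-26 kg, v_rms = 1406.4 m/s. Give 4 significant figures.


Step 1: v_rms^2 = 1406.4^2 = 1.978e+06
Step 2: n*m = 7.207e+25*7.224e-26 = 5.206
Step 3: P = (1/3)*5.206*1.978e+06 = 3.433e+06 Pa

3.433e+06


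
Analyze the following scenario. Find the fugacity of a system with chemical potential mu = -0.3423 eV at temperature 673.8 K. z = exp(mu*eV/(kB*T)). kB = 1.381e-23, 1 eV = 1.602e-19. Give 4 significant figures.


Step 1: Convert mu to Joules: -0.3423*1.602e-19 = -5.484e-20 J
Step 2: kB*T = 1.381e-23*673.8 = 9.305e-21 J
Step 3: mu/(kB*T) = -5.893
Step 4: z = exp(-5.893) = 0.002758

0.002758


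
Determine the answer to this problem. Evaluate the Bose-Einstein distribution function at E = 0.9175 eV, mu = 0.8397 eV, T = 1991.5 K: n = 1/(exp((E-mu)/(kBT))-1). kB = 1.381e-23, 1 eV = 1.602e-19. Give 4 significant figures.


Step 1: (E - mu) = 0.0778 eV
Step 2: x = (E-mu)*eV/(kB*T) = 0.0778*1.602e-19/(1.381e-23*1991.5) = 0.4532
Step 3: exp(x) = 1.573
Step 4: n = 1/(exp(x)-1) = 1.744

1.744


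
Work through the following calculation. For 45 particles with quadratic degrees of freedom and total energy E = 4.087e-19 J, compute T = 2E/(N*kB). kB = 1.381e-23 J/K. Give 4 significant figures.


Step 1: Numerator = 2*E = 2*4.087e-19 = 8.174e-19 J
Step 2: Denominator = N*kB = 45*1.381e-23 = 6.215e-22
Step 3: T = 8.174e-19 / 6.215e-22 = 1315 K

1315


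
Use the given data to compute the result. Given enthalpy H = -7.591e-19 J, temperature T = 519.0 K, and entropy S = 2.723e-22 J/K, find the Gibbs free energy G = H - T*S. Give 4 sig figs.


Step 1: T*S = 519.0 * 2.723e-22 = 1.413e-19 J
Step 2: G = H - T*S = -7.591e-19 - 1.413e-19
Step 3: G = -9.004e-19 J

-9.004e-19


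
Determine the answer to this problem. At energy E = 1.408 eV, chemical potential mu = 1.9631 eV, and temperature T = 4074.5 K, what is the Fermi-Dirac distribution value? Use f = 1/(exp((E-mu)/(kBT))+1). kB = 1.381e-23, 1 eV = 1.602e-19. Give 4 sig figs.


Step 1: (E - mu) = 1.408 - 1.9631 = -0.5551 eV
Step 2: Convert: (E-mu)*eV = -8.893e-20 J
Step 3: x = (E-mu)*eV/(kB*T) = -1.58
Step 4: f = 1/(exp(-1.58)+1) = 0.8293

0.8293


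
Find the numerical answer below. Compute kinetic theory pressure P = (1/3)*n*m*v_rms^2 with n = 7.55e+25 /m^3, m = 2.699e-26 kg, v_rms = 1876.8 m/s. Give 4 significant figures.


Step 1: v_rms^2 = 1876.8^2 = 3.522e+06
Step 2: n*m = 7.55e+25*2.699e-26 = 2.038
Step 3: P = (1/3)*2.038*3.522e+06 = 2.393e+06 Pa

2.393e+06


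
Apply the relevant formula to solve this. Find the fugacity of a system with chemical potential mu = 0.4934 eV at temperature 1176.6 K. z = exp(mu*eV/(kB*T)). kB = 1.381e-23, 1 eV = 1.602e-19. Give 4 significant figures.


Step 1: Convert mu to Joules: 0.4934*1.602e-19 = 7.904e-20 J
Step 2: kB*T = 1.381e-23*1176.6 = 1.625e-20 J
Step 3: mu/(kB*T) = 4.865
Step 4: z = exp(4.865) = 129.6

129.6


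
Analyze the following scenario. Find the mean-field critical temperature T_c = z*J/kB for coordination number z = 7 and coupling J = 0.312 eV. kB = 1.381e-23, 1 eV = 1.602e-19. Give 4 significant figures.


Step 1: z*J = 7*0.312 = 2.184 eV
Step 2: Convert to Joules: 2.184*1.602e-19 = 3.499e-19 J
Step 3: T_c = 3.499e-19 / 1.381e-23 = 2.534e+04 K

2.534e+04


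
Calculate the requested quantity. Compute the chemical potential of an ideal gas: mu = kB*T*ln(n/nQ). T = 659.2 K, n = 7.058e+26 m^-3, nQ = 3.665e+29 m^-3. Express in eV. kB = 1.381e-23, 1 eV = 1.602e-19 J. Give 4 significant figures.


Step 1: n/nQ = 7.058e+26/3.665e+29 = 0.001926
Step 2: ln(n/nQ) = -6.252
Step 3: mu = kB*T*ln(n/nQ) = 9.104e-21*-6.252 = -5.692e-20 J
Step 4: Convert to eV: -5.692e-20/1.602e-19 = -0.3553 eV

-0.3553


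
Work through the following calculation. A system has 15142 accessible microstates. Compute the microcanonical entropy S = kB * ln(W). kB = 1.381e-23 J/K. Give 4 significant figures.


Step 1: ln(W) = ln(15142) = 9.625
Step 2: S = kB * ln(W) = 1.381e-23 * 9.625
Step 3: S = 1.329e-22 J/K

1.329e-22


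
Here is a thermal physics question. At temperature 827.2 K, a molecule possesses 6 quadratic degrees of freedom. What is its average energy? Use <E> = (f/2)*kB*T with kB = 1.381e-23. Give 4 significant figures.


Step 1: f/2 = 6/2 = 3
Step 2: kB*T = 1.381e-23 * 827.2 = 1.142e-20
Step 3: <E> = 3 * 1.142e-20 = 3.427e-20 J

3.427e-20


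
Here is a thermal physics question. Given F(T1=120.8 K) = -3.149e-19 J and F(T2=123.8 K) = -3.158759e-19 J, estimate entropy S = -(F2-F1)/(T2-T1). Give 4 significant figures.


Step 1: dF = F2 - F1 = -3.158759e-19 - (-3.149e-19) = -9.759e-22 J
Step 2: dT = T2 - T1 = 123.8 - 120.8 = 3 K
Step 3: S = -dF/dT = -(-9.759e-22)/3 = 3.253e-22 J/K

3.253e-22


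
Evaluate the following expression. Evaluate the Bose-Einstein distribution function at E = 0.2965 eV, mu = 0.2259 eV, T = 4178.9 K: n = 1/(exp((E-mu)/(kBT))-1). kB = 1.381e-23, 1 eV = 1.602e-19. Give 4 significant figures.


Step 1: (E - mu) = 0.0706 eV
Step 2: x = (E-mu)*eV/(kB*T) = 0.0706*1.602e-19/(1.381e-23*4178.9) = 0.196
Step 3: exp(x) = 1.217
Step 4: n = 1/(exp(x)-1) = 4.619

4.619


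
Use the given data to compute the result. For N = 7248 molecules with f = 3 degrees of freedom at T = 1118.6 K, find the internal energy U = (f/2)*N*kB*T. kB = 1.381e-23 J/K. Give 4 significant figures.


Step 1: f/2 = 3/2 = 1.5
Step 2: N*kB*T = 7248*1.381e-23*1118.6 = 1.12e-16
Step 3: U = 1.5 * 1.12e-16 = 1.679e-16 J

1.679e-16


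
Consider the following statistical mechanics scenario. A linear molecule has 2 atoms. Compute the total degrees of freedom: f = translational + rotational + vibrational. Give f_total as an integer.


Step 1: Translational DOF = 3
Step 2: Rotational DOF (linear) = 2
Step 3: Vibrational DOF = 3*2 - 5 = 1
Step 4: Total = 3 + 2 + 1 = 6

6


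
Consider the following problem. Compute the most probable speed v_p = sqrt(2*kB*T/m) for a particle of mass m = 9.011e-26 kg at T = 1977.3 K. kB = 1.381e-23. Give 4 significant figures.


Step 1: Numerator = 2*kB*T = 2*1.381e-23*1977.3 = 5.461e-20
Step 2: Ratio = 5.461e-20 / 9.011e-26 = 6.061e+05
Step 3: v_p = sqrt(6.061e+05) = 778.5 m/s

778.5


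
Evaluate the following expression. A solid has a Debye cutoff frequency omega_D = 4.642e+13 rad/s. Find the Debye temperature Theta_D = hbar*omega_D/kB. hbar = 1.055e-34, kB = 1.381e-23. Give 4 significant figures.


Step 1: hbar*omega_D = 1.055e-34 * 4.642e+13 = 4.897e-21 J
Step 2: Theta_D = 4.897e-21 / 1.381e-23
Step 3: Theta_D = 354.6 K

354.6


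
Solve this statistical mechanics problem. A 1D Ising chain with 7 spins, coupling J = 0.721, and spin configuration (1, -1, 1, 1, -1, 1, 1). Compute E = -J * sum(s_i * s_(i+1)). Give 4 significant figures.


Step 1: Nearest-neighbor products: -1, -1, 1, -1, -1, 1
Step 2: Sum of products = -2
Step 3: E = -0.721 * -2 = 1.442

1.442


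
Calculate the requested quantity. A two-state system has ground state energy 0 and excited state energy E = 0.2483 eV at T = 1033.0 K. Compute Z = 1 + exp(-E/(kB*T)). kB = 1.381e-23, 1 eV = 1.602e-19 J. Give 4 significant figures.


Step 1: Compute beta*E = E*eV/(kB*T) = 0.2483*1.602e-19/(1.381e-23*1033.0) = 2.788
Step 2: exp(-beta*E) = exp(-2.788) = 0.06152
Step 3: Z = 1 + 0.06152 = 1.062

1.062


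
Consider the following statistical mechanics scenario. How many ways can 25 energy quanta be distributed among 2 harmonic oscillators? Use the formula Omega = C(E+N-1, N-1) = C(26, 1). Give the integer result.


Step 1: Use binomial coefficient C(26, 1)
Step 2: Numerator = 26! / 25!
Step 3: Denominator = 1!
Step 4: Omega = 26

26


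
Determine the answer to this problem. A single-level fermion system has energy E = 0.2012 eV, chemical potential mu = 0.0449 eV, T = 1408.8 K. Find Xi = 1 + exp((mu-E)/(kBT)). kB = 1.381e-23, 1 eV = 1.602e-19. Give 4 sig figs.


Step 1: (mu - E) = 0.0449 - 0.2012 = -0.1563 eV
Step 2: x = (mu-E)*eV/(kB*T) = -0.1563*1.602e-19/(1.381e-23*1408.8) = -1.287
Step 3: exp(x) = 0.2761
Step 4: Xi = 1 + 0.2761 = 1.276

1.276


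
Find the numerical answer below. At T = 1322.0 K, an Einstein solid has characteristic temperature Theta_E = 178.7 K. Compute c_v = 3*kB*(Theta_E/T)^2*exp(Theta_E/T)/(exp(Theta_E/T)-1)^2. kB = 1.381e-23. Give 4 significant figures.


Step 1: x = Theta_E/T = 178.7/1322.0 = 0.1352
Step 2: x^2 = 0.01827
Step 3: exp(x) = 1.145
Step 4: c_v = 3*1.381e-23*0.01827*1.145/(1.145-1)^2 = 4.137e-23

4.137e-23


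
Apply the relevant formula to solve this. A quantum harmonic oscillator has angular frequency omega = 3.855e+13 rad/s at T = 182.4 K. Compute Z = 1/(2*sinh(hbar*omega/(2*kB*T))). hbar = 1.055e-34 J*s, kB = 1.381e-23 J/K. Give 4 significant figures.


Step 1: Compute x = hbar*omega/(kB*T) = 1.055e-34*3.855e+13/(1.381e-23*182.4) = 1.615
Step 2: x/2 = 0.8073
Step 3: sinh(x/2) = 0.8979
Step 4: Z = 1/(2*0.8979) = 0.5569

0.5569


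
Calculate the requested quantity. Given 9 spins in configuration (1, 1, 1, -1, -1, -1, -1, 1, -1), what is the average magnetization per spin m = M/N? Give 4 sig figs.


Step 1: Count up spins (+1): 4, down spins (-1): 5
Step 2: Total magnetization M = 4 - 5 = -1
Step 3: m = M/N = -1/9 = -0.1111

-0.1111


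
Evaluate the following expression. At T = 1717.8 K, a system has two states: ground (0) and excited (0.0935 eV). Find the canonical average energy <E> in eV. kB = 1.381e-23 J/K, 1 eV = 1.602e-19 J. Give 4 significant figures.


Step 1: beta*E = 0.0935*1.602e-19/(1.381e-23*1717.8) = 0.6314
Step 2: exp(-beta*E) = 0.5318
Step 3: <E> = 0.0935*0.5318/(1+0.5318) = 0.03246 eV

0.03246


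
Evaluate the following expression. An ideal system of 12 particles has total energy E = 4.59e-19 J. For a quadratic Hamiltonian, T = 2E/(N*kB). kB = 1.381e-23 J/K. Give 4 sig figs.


Step 1: Numerator = 2*E = 2*4.59e-19 = 9.18e-19 J
Step 2: Denominator = N*kB = 12*1.381e-23 = 1.657e-22
Step 3: T = 9.18e-19 / 1.657e-22 = 5539 K

5539


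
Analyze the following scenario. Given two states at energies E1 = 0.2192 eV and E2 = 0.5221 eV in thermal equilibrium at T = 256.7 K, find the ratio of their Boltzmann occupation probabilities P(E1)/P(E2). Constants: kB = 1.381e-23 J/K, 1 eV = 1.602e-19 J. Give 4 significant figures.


Step 1: Compute energy difference dE = E1 - E2 = 0.2192 - 0.5221 = -0.3029 eV
Step 2: Convert to Joules: dE_J = -0.3029 * 1.602e-19 = -4.852e-20 J
Step 3: Compute exponent = -dE_J / (kB * T) = -(-4.852e-20) / (1.381e-23 * 256.7) = 13.69
Step 4: P(E1)/P(E2) = exp(13.69) = 8.803e+05

8.803e+05


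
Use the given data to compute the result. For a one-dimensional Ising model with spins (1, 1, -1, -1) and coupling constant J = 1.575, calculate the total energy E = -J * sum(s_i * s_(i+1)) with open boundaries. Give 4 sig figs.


Step 1: Nearest-neighbor products: 1, -1, 1
Step 2: Sum of products = 1
Step 3: E = -1.575 * 1 = -1.575

-1.575


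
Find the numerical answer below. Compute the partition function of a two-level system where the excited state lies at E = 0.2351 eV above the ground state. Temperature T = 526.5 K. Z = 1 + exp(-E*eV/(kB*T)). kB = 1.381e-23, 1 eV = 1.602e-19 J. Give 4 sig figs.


Step 1: Compute beta*E = E*eV/(kB*T) = 0.2351*1.602e-19/(1.381e-23*526.5) = 5.18
Step 2: exp(-beta*E) = exp(-5.18) = 0.005628
Step 3: Z = 1 + 0.005628 = 1.006

1.006


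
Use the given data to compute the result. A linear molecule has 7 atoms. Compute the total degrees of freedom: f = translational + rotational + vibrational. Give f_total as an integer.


Step 1: Translational DOF = 3
Step 2: Rotational DOF (linear) = 2
Step 3: Vibrational DOF = 3*7 - 5 = 16
Step 4: Total = 3 + 2 + 16 = 21

21


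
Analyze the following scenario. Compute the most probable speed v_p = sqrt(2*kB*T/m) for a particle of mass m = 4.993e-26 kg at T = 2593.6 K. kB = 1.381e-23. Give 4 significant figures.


Step 1: Numerator = 2*kB*T = 2*1.381e-23*2593.6 = 7.164e-20
Step 2: Ratio = 7.164e-20 / 4.993e-26 = 1.435e+06
Step 3: v_p = sqrt(1.435e+06) = 1198 m/s

1198


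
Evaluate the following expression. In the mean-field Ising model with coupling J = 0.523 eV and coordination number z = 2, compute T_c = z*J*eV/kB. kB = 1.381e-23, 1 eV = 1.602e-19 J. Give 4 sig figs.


Step 1: z*J = 2*0.523 = 1.046 eV
Step 2: Convert to Joules: 1.046*1.602e-19 = 1.676e-19 J
Step 3: T_c = 1.676e-19 / 1.381e-23 = 1.213e+04 K

1.213e+04


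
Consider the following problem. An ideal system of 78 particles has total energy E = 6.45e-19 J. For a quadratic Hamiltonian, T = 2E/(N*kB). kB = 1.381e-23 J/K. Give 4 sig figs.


Step 1: Numerator = 2*E = 2*6.45e-19 = 1.29e-18 J
Step 2: Denominator = N*kB = 78*1.381e-23 = 1.077e-21
Step 3: T = 1.29e-18 / 1.077e-21 = 1198 K

1198


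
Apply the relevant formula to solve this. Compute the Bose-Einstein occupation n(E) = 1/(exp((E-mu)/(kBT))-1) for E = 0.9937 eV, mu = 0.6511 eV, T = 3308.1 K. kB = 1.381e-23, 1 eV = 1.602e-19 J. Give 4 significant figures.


Step 1: (E - mu) = 0.3426 eV
Step 2: x = (E-mu)*eV/(kB*T) = 0.3426*1.602e-19/(1.381e-23*3308.1) = 1.201
Step 3: exp(x) = 3.325
Step 4: n = 1/(exp(x)-1) = 0.4302

0.4302


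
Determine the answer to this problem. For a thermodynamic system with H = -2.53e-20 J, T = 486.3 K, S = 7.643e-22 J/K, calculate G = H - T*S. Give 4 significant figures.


Step 1: T*S = 486.3 * 7.643e-22 = 3.717e-19 J
Step 2: G = H - T*S = -2.53e-20 - 3.717e-19
Step 3: G = -3.97e-19 J

-3.97e-19
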